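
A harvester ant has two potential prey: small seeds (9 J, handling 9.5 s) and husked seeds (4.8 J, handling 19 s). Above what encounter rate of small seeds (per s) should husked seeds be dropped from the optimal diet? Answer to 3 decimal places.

0.038 per s

Drop husked seeds once their profitability E₂/h₂ falls below the rate achievable on small seeds alone: E₂/h₂ = λE₁/(1 + λh₁).
Solve for λ: λE₁h₂ = E₂(1 + λh₁) → λ(E₁h₂ − E₂h₁) = E₂ → λ = E₂/(E₁h₂ − E₂h₁).
λ = 4.8/(9×19 − 4.8×9.5) = 4.8/125.4 = 0.03828 per s.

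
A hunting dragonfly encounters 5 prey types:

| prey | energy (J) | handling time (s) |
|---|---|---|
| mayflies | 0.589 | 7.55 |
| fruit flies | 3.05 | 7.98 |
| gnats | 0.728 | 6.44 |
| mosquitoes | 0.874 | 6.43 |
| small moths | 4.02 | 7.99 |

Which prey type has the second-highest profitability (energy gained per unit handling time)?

fruit flies

In descending order of E/h:
small moths: 4.02/7.99 = 0.503 J/s
fruit flies: 3.05/7.98 = 0.382 J/s
mosquitoes: 0.874/6.43 = 0.136 J/s
gnats: 0.728/6.44 = 0.113 J/s
mayflies: 0.589/7.55 = 0.078 J/s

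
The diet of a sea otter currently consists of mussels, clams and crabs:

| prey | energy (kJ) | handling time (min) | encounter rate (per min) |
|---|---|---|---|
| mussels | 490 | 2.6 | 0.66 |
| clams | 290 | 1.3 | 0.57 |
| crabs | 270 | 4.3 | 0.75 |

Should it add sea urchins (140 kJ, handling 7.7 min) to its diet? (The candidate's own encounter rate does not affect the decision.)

Current rate: (0.66×490 + 0.57×290 + 0.75×270)/(1 + 0.66×2.6 + 0.57×1.3 + 0.75×4.3) = 103.4 kJ/min.
sea urchins: E/h = 140/7.7 = 18.18 kJ/min.
Since 18.18 < R, time spent handling sea urchins is better spent searching.

No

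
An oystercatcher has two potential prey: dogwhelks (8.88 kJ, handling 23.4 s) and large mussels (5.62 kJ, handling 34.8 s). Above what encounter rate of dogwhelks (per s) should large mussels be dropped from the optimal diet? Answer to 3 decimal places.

At the threshold, the rate on dogwhelks alone equals the profitability of large mussels: λ·8.88/(1 + λ·23.4) = 5.62/34.8 = 0.1615.
Rearranging, λ(8.88 − 0.1615×23.4) = 0.1615, so λ = 0.1615/5.101 = 0.03166 per s.

0.032 per s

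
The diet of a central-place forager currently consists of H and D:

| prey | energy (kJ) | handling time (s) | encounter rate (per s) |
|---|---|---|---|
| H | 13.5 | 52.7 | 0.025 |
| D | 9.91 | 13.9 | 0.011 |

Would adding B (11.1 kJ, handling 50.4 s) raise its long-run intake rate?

Yes

On H and D alone, R = ΣλE/(1+Σλh) = 0.4465/2.47 = 0.1807 kJ/s.
Profitability of B: 11.1/50.4 = 0.2202 kJ/s.
0.2202 > 0.1807, so adding B raises the average — include it.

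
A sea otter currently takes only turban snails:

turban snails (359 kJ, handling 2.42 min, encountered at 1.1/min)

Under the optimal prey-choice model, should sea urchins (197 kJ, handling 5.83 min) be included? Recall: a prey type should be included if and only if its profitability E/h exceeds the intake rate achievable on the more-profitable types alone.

No

Intake rate on the current diet: R = (1.1×359) / (1 + 1.1×2.42) = 394.9/3.662 = 107.8 kJ/min.
Profitability of sea urchins: 197/5.83 = 33.79 kJ/min.
33.79 < 107.8, so adding sea urchins would lower the average — exclude it.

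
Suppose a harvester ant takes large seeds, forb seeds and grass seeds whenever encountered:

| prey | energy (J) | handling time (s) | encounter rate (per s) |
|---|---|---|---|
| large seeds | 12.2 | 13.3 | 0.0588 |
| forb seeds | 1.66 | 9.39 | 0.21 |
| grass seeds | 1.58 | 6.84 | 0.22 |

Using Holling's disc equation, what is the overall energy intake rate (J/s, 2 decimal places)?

0.27 J/s

Energy encountered per unit search time: 0.0588×12.2 + 0.21×1.66 + 0.22×1.58 = 1.414 J/s.
Handling time per unit search time: 0.0588×13.3 + 0.21×9.39 + 0.22×6.84 = 4.259.
Rate = 1.414/(1 + 4.259) = 0.2688 J/s.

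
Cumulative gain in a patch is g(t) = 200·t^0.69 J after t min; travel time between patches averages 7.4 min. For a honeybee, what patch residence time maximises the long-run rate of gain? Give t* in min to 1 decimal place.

Optimal t* satisfies g'(t*) = g(t*)/(T + t*).
g'(t) = 0.69·200·t^-0.31. Setting 0.69·200·t^-0.31 = 200·t^0.69/(7.4+t) gives 0.69(7.4+t) = t, so 0.31·t = 0.69×7.4.
t* = 0.69×7.4/0.31 = 16.47 min.

16.5 min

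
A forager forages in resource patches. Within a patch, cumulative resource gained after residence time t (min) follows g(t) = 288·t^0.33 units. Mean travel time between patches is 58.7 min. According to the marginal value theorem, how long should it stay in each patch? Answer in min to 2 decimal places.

28.91 min

By the marginal value theorem, leave when the instantaneous gain rate g'(t) equals the habitat-wide average g(t)/(T + t).
g'(t) = 0.33·288·t^-0.67. Setting 0.33·288·t^-0.67 = 288·t^0.33/(58.7+t) gives 0.33(58.7+t) = t, so 0.67·t = 0.33×58.7.
t* = 0.33×58.7/0.67 = 28.91 min.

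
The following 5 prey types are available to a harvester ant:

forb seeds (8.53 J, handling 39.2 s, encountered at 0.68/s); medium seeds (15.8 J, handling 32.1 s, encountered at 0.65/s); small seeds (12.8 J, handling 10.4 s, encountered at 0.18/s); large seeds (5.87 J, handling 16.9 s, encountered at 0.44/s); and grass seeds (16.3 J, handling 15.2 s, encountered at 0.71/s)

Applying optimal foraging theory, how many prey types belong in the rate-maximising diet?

E/h in descending order: small seeds 1.23, grass seeds 1.07, medium seeds 0.492, large seeds 0.347, forb seeds 0.218 J/s. The optimal diet is the largest prefix of this list for which every included type satisfies E_i/h_i > R on the types above it.
Rate on top 1: 0.8022. grass seeds: 1.07 > 0.8022 → include.
Rate on top 2: 1.016. medium seeds: 0.492 < 1.016 → exclude; stop.
Optimal diet: small seeds, grass seeds — 2 of 5 types.

2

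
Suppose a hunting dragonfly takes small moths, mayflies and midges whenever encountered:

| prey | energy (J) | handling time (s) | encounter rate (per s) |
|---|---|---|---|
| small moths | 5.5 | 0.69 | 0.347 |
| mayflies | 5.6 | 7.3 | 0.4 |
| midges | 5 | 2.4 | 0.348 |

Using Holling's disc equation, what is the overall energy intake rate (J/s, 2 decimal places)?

1.18 J/s

R = (0.347×5.5 + 0.4×5.6 + 0.348×5) / (1 + 0.347×0.69 + 0.4×7.3 + 0.348×2.4) = 5.888/4.995 = 1.179 J/s.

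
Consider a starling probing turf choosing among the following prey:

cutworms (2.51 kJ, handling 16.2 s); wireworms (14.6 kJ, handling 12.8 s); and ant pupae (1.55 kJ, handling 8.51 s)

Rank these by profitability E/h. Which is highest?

Profitability E/h (kJ/s): cutworms = 2.51/16.2 = 0.155, wireworms = 14.6/12.8 = 1.14, ant pupae = 1.55/8.51 = 0.182.
Ranked: wireworms > ant pupae > cutworms.

wireworms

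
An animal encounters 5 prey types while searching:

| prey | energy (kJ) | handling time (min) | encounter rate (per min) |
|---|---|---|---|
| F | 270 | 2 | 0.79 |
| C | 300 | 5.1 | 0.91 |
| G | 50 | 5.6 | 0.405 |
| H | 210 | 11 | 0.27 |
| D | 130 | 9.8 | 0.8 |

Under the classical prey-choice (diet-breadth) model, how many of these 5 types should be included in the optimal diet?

1

E/h in descending order: F 135, C 58.8, H 19.1, D 13.3, G 8.93 kJ/min. The optimal diet is the largest prefix of this list for which every included type satisfies E_i/h_i > R on the types above it.
Rate on top 1: 82.67. C: 58.8 < 82.67 → exclude; stop.
Optimal diet: F — 1 of 5 types.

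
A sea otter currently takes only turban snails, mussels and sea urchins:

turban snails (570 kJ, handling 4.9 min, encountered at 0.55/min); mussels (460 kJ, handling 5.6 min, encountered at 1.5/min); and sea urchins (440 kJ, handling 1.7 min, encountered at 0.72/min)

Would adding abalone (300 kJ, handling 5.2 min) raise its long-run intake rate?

Current rate: (0.55×570 + 1.5×460 + 0.72×440)/(1 + 0.55×4.9 + 1.5×5.6 + 0.72×1.7) = 99.13 kJ/min.
abalone: E/h = 300/5.2 = 57.69 kJ/min.
57.69 < 99.13, so adding abalone would lower the average — exclude it.

No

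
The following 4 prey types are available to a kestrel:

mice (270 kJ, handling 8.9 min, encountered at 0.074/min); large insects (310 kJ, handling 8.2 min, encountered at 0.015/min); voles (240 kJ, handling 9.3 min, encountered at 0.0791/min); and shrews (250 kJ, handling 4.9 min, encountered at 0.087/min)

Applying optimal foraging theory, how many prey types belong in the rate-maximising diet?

4

Rank by E/h (kJ/min): shrews 51, large insects 37.8, mice 30.3, voles 25.8. Include each in turn until the next type's E/h falls below the running intake rate.
Rate on top 1: 15.25. large insects: 37.8 > 15.25 → include.
Rate on top 2: 17.04. mice: 30.3 > 17.04 → include.
Rate on top 3: 21.01. voles: 25.8 > 21.01 → include.
Optimal diet: shrews, large insects, mice, voles — 4 of 4 types.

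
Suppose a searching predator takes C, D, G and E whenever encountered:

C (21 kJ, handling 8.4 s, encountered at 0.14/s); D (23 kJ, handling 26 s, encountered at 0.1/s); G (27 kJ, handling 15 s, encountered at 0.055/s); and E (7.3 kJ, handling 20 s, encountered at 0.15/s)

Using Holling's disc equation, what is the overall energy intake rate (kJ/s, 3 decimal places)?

0.909 kJ/s

R = Σλ_iE_i / (1 + Σλ_ih_i)
Numerator: 0.14×21 + 0.1×23 + 0.055×27 + 0.15×7.3 = 7.82
Denominator: 1 + 0.14×8.4 + 0.1×26 + 0.055×15 + 0.15×20 = 8.601
R = 7.82/8.601 = 0.9092 kJ/s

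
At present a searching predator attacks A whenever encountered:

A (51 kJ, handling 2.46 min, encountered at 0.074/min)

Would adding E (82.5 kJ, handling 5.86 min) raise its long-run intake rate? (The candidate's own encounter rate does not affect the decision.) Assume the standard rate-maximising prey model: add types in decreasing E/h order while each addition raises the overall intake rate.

Yes

On A alone, R = ΣλE/(1+Σλh) = 3.774/1.182 = 3.193 kJ/min.
Profitability of E: 82.5/5.86 = 14.08 kJ/min.
Since 14.08 > R, including E increases the long-run rate.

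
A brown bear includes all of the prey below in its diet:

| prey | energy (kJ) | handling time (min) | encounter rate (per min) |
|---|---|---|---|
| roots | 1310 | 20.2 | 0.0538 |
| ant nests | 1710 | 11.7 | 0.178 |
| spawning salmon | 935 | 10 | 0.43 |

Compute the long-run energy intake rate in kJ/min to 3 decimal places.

91.732 kJ/min

Energy encountered per unit search time: 0.0538×1310 + 0.178×1710 + 0.43×935 = 776.9 kJ/min.
Handling time per unit search time: 0.0538×20.2 + 0.178×11.7 + 0.43×10 = 7.469.
Rate = 776.9/(1 + 7.469) = 91.73 kJ/min.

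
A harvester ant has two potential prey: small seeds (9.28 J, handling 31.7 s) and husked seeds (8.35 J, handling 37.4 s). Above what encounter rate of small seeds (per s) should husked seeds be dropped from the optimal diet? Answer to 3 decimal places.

At the threshold, the rate on small seeds alone equals the profitability of husked seeds: λ·9.28/(1 + λ·31.7) = 8.35/37.4 = 0.2233.
Rearranging, λ(9.28 − 0.2233×31.7) = 0.2233, so λ = 0.2233/2.203 = 0.1014 per s.

0.101 per s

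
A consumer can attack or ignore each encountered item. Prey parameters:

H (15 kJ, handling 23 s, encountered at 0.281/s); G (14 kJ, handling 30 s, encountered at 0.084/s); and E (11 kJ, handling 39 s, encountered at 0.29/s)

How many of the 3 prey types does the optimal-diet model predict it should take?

1

Profitabilities (E/h, kJ/s): H 0.652, G 0.467, E 0.282. Add prey in this order while the next type's profitability exceeds the intake rate on those already taken.
Rate on top 1: 0.5648. G: 0.467 < 0.5648 → exclude; stop.
Optimal diet: H — 1 of 3 types.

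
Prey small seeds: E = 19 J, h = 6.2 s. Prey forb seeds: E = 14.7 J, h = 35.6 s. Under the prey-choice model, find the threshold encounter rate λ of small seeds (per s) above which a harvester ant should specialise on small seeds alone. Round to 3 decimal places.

0.025 per s

The zero-one rule: include forb seeds iff E₂/h₂ > λE₁/(1+λh₁). Equality gives the switch point.
λE₁h₂ = E₂ + λE₂h₁ ⇒ λ = E₂/(E₁h₂ − E₂h₁) = 14.7/(676.4 − 91.14) = 0.02512 per s.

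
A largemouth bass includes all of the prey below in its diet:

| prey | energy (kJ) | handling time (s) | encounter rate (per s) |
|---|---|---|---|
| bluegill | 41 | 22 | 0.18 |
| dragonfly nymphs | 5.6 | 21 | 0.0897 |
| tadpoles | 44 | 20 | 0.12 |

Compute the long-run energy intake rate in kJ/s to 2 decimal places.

1.42 kJ/s

R = (0.18×41 + 0.0897×5.6 + 0.12×44) / (1 + 0.18×22 + 0.0897×21 + 0.12×20) = 13.16/9.244 = 1.424 kJ/s.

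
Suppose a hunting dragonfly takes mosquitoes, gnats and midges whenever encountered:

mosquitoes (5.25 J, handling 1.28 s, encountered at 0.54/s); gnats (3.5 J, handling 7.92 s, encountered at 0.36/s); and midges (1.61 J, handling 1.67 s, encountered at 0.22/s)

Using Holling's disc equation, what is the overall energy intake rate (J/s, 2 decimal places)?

R = (0.54×5.25 + 0.36×3.5 + 0.22×1.61) / (1 + 0.54×1.28 + 0.36×7.92 + 0.22×1.67) = 4.449/4.91 = 0.9062 J/s.

0.91 J/s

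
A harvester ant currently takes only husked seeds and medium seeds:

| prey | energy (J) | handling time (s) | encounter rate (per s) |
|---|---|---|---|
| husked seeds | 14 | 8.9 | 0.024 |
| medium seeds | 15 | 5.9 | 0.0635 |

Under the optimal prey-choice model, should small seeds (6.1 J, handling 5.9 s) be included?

Yes

Current rate: (0.024×14 + 0.0635×15)/(1 + 0.024×8.9 + 0.0635×5.9) = 0.8113 J/s.
Profitability of small seeds: 6.1/5.9 = 1.034 J/s.
Since 1.034 > R, including small seeds increases the long-run rate.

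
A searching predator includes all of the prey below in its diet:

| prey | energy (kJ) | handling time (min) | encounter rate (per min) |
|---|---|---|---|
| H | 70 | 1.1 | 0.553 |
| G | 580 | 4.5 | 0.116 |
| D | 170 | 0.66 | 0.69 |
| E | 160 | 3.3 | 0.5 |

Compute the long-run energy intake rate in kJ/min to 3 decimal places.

71.603 kJ/min

R = Σλ_iE_i / (1 + Σλ_ih_i)
Numerator: 0.553×70 + 0.116×580 + 0.69×170 + 0.5×160 = 303.3
Denominator: 1 + 0.553×1.1 + 0.116×4.5 + 0.69×0.66 + 0.5×3.3 = 4.236
R = 303.3/4.236 = 71.6 kJ/min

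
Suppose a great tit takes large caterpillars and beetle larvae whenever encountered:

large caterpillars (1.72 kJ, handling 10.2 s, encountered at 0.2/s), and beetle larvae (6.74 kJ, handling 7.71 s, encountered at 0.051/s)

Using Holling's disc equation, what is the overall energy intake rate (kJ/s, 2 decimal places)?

R = (0.2×1.72 + 0.051×6.74) / (1 + 0.2×10.2 + 0.051×7.71) = 0.6877/3.433 = 0.2003 kJ/s.

0.20 kJ/s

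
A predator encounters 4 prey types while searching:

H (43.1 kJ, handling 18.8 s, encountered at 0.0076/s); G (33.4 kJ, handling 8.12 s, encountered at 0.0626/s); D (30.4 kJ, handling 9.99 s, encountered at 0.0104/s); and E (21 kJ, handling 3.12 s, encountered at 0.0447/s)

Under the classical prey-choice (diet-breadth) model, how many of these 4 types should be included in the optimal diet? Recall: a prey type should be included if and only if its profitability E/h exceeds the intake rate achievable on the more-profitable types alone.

4

Profitabilities (E/h, kJ/s): E 6.73, G 4.11, D 3.04, H 2.29. Add prey in this order while the next type's profitability exceeds the intake rate on those already taken.
Rate on top 1: 0.8238. G: 4.11 > 0.8238 → include.
Rate on top 2: 1.839. D: 3.04 > 1.839 → include.
Rate on top 3: 1.91. H: 2.29 > 1.91 → include.
Optimal diet: E, G, D, H — 4 of 4 types.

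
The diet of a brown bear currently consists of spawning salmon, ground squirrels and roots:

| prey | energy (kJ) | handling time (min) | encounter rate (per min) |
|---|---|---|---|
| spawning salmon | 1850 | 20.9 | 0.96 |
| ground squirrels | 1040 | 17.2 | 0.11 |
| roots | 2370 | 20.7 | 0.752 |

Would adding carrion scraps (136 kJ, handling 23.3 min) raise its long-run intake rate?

No

On spawning salmon, ground squirrels and roots alone, R = ΣλE/(1+Σλh) = 3673/38.52 = 95.34 kJ/min.
carrion scraps: E/h = 136/23.3 = 5.837 kJ/min.
Since 5.837 < R, time spent handling carrion scraps is better spent searching.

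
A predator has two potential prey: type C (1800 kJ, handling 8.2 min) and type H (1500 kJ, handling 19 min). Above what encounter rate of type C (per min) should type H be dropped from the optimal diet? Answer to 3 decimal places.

Drop type H once their profitability E₂/h₂ falls below the rate achievable on type C alone: E₂/h₂ = λE₁/(1 + λh₁).
Solve for λ: λE₁h₂ = E₂(1 + λh₁) → λ(E₁h₂ − E₂h₁) = E₂ → λ = E₂/(E₁h₂ − E₂h₁).
λ = 1500/(1800×19 − 1500×8.2) = 1500/2.19e+04 = 0.06849 per min.

0.068 per min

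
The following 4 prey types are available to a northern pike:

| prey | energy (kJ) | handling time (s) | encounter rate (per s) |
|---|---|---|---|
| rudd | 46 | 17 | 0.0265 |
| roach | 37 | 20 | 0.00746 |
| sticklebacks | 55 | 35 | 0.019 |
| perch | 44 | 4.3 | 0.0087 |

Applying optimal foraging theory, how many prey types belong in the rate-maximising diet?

E/h in descending order: perch 10.2, rudd 2.71, roach 1.85, sticklebacks 1.57 kJ/s. The optimal diet is the largest prefix of this list for which every included type satisfies E_i/h_i > R on the types above it.
Rate on top 1: 0.369. rudd: 2.71 > 0.369 → include.
Rate on top 2: 1.077. roach: 1.85 > 1.077 → include.
Rate on top 3: 1.147. sticklebacks: 1.57 > 1.147 → include.
Optimal diet: perch, rudd, roach, sticklebacks — 4 of 4 types.

4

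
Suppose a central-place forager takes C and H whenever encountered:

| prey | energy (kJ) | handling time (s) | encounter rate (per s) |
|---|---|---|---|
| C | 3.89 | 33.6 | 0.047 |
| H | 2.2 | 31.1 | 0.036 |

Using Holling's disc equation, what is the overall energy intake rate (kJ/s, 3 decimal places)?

0.071 kJ/s

R = (0.047×3.89 + 0.036×2.2) / (1 + 0.047×33.6 + 0.036×31.1) = 0.262/3.699 = 0.07084 kJ/s.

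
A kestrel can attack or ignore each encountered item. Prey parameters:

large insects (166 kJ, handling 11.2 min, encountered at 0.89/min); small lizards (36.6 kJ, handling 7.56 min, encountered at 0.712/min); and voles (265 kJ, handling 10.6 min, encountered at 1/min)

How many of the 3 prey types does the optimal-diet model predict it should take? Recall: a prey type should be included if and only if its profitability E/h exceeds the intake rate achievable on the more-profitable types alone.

1

Profitabilities (E/h, kJ/min): voles 25, large insects 14.8, small lizards 4.84. Add prey in this order while the next type's profitability exceeds the intake rate on those already taken.
Rate on top 1: 22.84. large insects: 14.8 < 22.84 → exclude; stop.
Optimal diet: voles — 1 of 3 types.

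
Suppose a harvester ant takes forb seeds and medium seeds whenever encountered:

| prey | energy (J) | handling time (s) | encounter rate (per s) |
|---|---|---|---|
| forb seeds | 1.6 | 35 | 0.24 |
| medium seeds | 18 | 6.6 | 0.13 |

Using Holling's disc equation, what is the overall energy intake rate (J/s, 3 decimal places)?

0.266 J/s

R = (0.24×1.6 + 0.13×18) / (1 + 0.24×35 + 0.13×6.6) = 2.724/10.26 = 0.2655 J/s.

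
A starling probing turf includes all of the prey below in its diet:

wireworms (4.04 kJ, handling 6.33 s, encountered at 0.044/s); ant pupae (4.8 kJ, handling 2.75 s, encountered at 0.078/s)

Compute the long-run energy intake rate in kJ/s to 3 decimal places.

R = Σλ_iE_i / (1 + Σλ_ih_i)
Numerator: 0.044×4.04 + 0.078×4.8 = 0.5522
Denominator: 1 + 0.044×6.33 + 0.078×2.75 = 1.493
R = 0.5522/1.493 = 0.3698 kJ/s

0.370 kJ/s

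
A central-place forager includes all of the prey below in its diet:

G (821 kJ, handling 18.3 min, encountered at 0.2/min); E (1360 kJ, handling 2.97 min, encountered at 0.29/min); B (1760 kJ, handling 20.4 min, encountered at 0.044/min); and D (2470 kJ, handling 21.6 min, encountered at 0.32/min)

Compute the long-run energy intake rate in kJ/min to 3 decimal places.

Energy encountered per unit search time: 0.2×821 + 0.29×1360 + 0.044×1760 + 0.32×2470 = 1426 kJ/min.
Handling time per unit search time: 0.2×18.3 + 0.29×2.97 + 0.044×20.4 + 0.32×21.6 = 12.33.
Rate = 1426/(1 + 12.33) = 107 kJ/min.

107.003 kJ/min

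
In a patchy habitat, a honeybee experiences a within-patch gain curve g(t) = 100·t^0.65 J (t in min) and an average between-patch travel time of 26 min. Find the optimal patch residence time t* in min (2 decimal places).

Maximise g(t)/(T+t): set derivative to zero → g'(t)(T+t) = g(t).
g'(t) = 0.65·100·t^-0.35. Setting 0.65·100·t^-0.35 = 100·t^0.65/(26+t) gives 0.65(26+t) = t, so 0.35·t = 0.65×26.
t* = 0.65×26/0.35 = 48.29 min.

48.29 min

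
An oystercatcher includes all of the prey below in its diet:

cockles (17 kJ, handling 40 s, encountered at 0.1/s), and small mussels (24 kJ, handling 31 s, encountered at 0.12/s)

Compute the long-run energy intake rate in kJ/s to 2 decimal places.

0.53 kJ/s

R = (0.1×17 + 0.12×24) / (1 + 0.1×40 + 0.12×31) = 4.58/8.72 = 0.5252 kJ/s.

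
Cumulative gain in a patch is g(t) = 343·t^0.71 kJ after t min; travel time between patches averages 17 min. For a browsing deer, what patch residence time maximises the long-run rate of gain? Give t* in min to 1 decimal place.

By the marginal value theorem, leave when the instantaneous gain rate g'(t) equals the habitat-wide average g(t)/(T + t).
g'(t) = 0.71·343·t^-0.29. Setting 0.71·343·t^-0.29 = 343·t^0.71/(17+t) gives 0.71(17+t) = t, so 0.29·t = 0.71×17.
t* = 0.71×17/0.29 = 41.62 min.

41.6 min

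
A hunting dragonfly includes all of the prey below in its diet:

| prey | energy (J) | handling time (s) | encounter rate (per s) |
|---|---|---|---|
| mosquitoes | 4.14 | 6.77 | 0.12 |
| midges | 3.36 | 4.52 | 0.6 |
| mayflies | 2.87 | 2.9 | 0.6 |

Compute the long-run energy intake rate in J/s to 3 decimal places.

0.676 J/s

R = Σλ_iE_i / (1 + Σλ_ih_i)
Numerator: 0.12×4.14 + 0.6×3.36 + 0.6×2.87 = 4.235
Denominator: 1 + 0.12×6.77 + 0.6×4.52 + 0.6×2.9 = 6.264
R = 4.235/6.264 = 0.676 J/s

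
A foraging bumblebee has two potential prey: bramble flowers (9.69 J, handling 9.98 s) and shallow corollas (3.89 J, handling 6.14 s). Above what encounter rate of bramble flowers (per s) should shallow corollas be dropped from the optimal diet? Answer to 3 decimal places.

0.188 per s

At the threshold, the rate on bramble flowers alone equals the profitability of shallow corollas: λ·9.69/(1 + λ·9.98) = 3.89/6.14 = 0.6336.
Rearranging, λ(9.69 − 0.6336×9.98) = 0.6336, so λ = 0.6336/3.367 = 0.1882 per s.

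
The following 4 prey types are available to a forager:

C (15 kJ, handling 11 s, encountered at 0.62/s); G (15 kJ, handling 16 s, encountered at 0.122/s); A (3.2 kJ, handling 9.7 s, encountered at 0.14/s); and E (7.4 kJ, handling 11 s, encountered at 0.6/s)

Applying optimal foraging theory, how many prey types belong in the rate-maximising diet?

E/h in descending order: C 1.36, G 0.938, E 0.673, A 0.33 kJ/s. The optimal diet is the largest prefix of this list for which every included type satisfies E_i/h_i > R on the types above it.
Rate on top 1: 1.189. G: 0.938 < 1.189 → exclude; stop.
Optimal diet: C — 1 of 4 types.

1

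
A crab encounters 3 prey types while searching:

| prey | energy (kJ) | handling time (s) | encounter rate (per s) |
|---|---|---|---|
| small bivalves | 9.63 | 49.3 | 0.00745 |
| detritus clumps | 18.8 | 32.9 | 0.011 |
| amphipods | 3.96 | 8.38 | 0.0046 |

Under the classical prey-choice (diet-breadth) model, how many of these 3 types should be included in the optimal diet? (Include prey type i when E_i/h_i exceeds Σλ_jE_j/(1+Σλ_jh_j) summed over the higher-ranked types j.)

E/h in descending order: detritus clumps 0.571, amphipods 0.473, small bivalves 0.195 kJ/s. The optimal diet is the largest prefix of this list for which every included type satisfies E_i/h_i > R on the types above it.
Rate on top 1: 0.1518. amphipods: 0.473 > 0.1518 → include.
Rate on top 2: 0.1607. small bivalves: 0.195 > 0.1607 → include.
Optimal diet: detritus clumps, amphipods, small bivalves — 3 of 3 types.

3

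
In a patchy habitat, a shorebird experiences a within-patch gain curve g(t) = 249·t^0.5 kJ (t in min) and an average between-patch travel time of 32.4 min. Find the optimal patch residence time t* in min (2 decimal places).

By the marginal value theorem, leave when the instantaneous gain rate g'(t) equals the habitat-wide average g(t)/(T + t).
g'(t) = 0.5·249·t^-0.5. Setting 0.5·249·t^-0.5 = 249·t^0.5/(32.4+t) gives 0.5(32.4+t) = t, so 0.50·t = 0.5×32.4.
t* = 0.5×32.4/0.50 = 32.4 min.

32.40 min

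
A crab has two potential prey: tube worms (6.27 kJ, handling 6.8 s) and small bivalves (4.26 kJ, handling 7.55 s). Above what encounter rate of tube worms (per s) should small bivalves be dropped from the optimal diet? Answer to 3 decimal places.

At the threshold, the rate on tube worms alone equals the profitability of small bivalves: λ·6.27/(1 + λ·6.8) = 4.26/7.55 = 0.5642.
Rearranging, λ(6.27 − 0.5642×6.8) = 0.5642, so λ = 0.5642/2.433 = 0.2319 per s.

0.232 per s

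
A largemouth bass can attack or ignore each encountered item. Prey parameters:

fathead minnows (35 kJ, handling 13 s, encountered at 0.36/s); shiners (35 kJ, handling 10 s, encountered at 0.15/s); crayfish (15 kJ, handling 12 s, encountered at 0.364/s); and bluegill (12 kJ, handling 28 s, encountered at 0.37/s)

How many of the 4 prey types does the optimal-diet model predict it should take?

Profitabilities (E/h, kJ/s): shiners 3.5, fathead minnows 2.69, crayfish 1.25, bluegill 0.429. Add prey in this order while the next type's profitability exceeds the intake rate on those already taken.
Rate on top 1: 2.1. fathead minnows: 2.69 > 2.1 → include.
Rate on top 2: 2.486. crayfish: 1.25 < 2.486 → exclude; stop.
Optimal diet: shiners, fathead minnows — 2 of 4 types.

2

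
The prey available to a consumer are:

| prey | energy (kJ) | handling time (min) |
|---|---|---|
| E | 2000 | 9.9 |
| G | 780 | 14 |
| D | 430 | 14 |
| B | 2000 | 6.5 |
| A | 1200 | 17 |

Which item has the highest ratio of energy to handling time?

In descending order of E/h:
B: 2000/6.5 = 308 kJ/min
E: 2000/9.9 = 202 kJ/min
A: 1200/17 = 70.6 kJ/min
G: 780/14 = 55.7 kJ/min
D: 430/14 = 30.7 kJ/min

B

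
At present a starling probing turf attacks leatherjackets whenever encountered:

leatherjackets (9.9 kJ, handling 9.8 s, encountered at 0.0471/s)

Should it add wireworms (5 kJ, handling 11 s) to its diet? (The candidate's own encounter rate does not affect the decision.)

Intake rate on the current diet: R = (0.0471×9.9) / (1 + 0.0471×9.8) = 0.4663/1.462 = 0.319 kJ/s.
Profitability of wireworms: 5/11 = 0.4545 kJ/s.
0.4545 > 0.319, so adding wireworms raises the average — include it.

Yes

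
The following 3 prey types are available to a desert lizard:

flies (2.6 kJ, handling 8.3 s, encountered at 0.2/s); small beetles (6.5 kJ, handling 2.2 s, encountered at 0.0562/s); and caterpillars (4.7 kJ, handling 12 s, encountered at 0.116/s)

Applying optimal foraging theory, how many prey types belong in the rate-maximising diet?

2

Profitabilities (E/h, kJ/s): small beetles 2.95, caterpillars 0.392, flies 0.313. Add prey in this order while the next type's profitability exceeds the intake rate on those already taken.
Rate on top 1: 0.3251. caterpillars: 0.392 > 0.3251 → include.
Rate on top 2: 0.3619. flies: 0.313 < 0.3619 → exclude; stop.
Optimal diet: small beetles, caterpillars — 2 of 3 types.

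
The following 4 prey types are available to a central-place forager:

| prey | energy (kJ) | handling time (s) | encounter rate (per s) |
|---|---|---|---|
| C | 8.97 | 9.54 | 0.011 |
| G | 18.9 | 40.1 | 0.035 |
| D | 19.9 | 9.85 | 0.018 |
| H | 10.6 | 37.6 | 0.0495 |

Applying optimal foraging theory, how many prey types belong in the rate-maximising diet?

E/h in descending order: D 2.02, C 0.94, G 0.471, H 0.282 kJ/s. The optimal diet is the largest prefix of this list for which every included type satisfies E_i/h_i > R on the types above it.
Rate on top 1: 0.3043. C: 0.94 > 0.3043 → include.
Rate on top 2: 0.3563. G: 0.471 > 0.3563 → include.
Rate on top 3: 0.4164. H: 0.282 < 0.4164 → exclude; stop.
Optimal diet: D, C, G — 3 of 4 types.

3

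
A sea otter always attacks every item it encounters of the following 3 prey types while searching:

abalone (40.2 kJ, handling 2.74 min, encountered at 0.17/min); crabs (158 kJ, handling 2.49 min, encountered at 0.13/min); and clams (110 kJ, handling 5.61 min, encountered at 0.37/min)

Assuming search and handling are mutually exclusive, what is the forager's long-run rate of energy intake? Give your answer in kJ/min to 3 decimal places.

17.612 kJ/min

R = (0.17×40.2 + 0.13×158 + 0.37×110) / (1 + 0.17×2.74 + 0.13×2.49 + 0.37×5.61) = 68.07/3.865 = 17.61 kJ/min.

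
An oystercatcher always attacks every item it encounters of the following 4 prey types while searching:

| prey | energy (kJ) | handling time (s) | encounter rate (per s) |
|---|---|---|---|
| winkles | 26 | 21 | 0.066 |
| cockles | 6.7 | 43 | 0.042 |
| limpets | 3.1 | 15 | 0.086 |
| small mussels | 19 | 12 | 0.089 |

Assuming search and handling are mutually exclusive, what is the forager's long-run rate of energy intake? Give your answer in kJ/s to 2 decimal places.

0.60 kJ/s

R = (0.066×26 + 0.042×6.7 + 0.086×3.1 + 0.089×19) / (1 + 0.066×21 + 0.042×43 + 0.086×15 + 0.089×12) = 3.955/6.55 = 0.6038 kJ/s.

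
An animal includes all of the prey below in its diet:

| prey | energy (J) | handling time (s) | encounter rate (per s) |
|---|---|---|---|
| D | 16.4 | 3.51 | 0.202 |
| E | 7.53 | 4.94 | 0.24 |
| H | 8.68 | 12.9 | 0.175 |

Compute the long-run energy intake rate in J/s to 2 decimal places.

1.29 J/s

R = Σλ_iE_i / (1 + Σλ_ih_i)
Numerator: 0.202×16.4 + 0.24×7.53 + 0.175×8.68 = 6.639
Denominator: 1 + 0.202×3.51 + 0.24×4.94 + 0.175×12.9 = 5.152
R = 6.639/5.152 = 1.289 J/s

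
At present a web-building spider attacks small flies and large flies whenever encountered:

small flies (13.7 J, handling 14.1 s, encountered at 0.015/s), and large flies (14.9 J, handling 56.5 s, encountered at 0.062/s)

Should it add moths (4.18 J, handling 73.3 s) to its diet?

Current rate: (0.015×13.7 + 0.062×14.9)/(1 + 0.015×14.1 + 0.062×56.5) = 0.2395 J/s.
moths: E/h = 4.18/73.3 = 0.05703 J/s.
0.05703 < 0.2395, so adding moths would lower the average — exclude it.

No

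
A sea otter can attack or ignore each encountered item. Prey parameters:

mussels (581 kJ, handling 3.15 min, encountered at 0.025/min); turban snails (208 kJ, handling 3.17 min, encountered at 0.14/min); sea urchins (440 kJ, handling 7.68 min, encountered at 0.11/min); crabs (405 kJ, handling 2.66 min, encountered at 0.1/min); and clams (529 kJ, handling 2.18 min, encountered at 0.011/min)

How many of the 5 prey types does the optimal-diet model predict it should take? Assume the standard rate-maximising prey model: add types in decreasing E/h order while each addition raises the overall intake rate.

Profitabilities (E/h, kJ/min): clams 243, mussels 184, crabs 152, turban snails 65.6, sea urchins 57.3. Add prey in this order while the next type's profitability exceeds the intake rate on those already taken.
Rate on top 1: 5.683. mussels: 184 > 5.683 → include.
Rate on top 2: 18.45. crabs: 152 > 18.45 → include.
Rate on top 3: 44.45. turban snails: 65.6 > 44.45 → include.
Rate on top 4: 49.63. sea urchins: 57.3 > 49.63 → include.
Optimal diet: clams, mussels, crabs, turban snails, sea urchins — 5 of 5 types.

5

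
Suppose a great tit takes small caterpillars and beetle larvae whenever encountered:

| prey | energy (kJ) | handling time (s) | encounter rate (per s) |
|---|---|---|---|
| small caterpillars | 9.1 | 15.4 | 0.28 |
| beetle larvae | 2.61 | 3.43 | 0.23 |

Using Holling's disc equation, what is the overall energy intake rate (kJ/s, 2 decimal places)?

R = Σλ_iE_i / (1 + Σλ_ih_i)
Numerator: 0.28×9.1 + 0.23×2.61 = 3.148
Denominator: 1 + 0.28×15.4 + 0.23×3.43 = 6.101
R = 3.148/6.101 = 0.516 kJ/s

0.52 kJ/s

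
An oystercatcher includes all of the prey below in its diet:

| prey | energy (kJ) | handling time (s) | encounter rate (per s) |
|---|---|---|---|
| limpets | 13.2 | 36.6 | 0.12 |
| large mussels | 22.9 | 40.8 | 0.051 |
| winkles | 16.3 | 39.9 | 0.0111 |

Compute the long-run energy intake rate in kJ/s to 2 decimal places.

R = Σλ_iE_i / (1 + Σλ_ih_i)
Numerator: 0.12×13.2 + 0.051×22.9 + 0.0111×16.3 = 2.933
Denominator: 1 + 0.12×36.6 + 0.051×40.8 + 0.0111×39.9 = 7.916
R = 2.933/7.916 = 0.3705 kJ/s

0.37 kJ/s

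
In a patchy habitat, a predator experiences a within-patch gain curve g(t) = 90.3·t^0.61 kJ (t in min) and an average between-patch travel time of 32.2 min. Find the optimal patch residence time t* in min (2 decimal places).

50.36 min

Maximise g(t)/(T+t): set derivative to zero → g'(t)(T+t) = g(t).
g'(t) = 0.61·90.3·t^-0.39. Setting 0.61·90.3·t^-0.39 = 90.3·t^0.61/(32.2+t) gives 0.61(32.2+t) = t, so 0.39·t = 0.61×32.2.
t* = 0.61×32.2/0.39 = 50.36 min.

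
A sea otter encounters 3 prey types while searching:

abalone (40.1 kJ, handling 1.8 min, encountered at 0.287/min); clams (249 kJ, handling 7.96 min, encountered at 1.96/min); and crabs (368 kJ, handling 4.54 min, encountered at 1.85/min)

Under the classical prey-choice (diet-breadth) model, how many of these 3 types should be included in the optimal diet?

E/h in descending order: crabs 81.1, clams 31.3, abalone 22.3 kJ/min. The optimal diet is the largest prefix of this list for which every included type satisfies E_i/h_i > R on the types above it.
Rate on top 1: 72.43. clams: 31.3 < 72.43 → exclude; stop.
Optimal diet: crabs — 1 of 3 types.

1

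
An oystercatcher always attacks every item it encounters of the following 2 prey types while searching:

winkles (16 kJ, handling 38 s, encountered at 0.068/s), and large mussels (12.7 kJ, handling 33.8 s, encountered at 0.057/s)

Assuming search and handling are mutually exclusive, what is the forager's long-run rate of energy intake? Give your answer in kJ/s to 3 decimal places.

R = (0.068×16 + 0.057×12.7) / (1 + 0.068×38 + 0.057×33.8) = 1.812/5.511 = 0.3288 kJ/s.

0.329 kJ/s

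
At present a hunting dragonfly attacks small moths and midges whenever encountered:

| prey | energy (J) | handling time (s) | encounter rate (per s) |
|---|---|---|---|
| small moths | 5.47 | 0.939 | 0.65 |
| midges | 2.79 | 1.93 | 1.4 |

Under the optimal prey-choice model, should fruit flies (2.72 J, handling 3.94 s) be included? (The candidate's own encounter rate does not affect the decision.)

No

Intake rate on the current diet: R = (0.65×5.47 + 1.4×2.79) / (1 + 0.65×0.939 + 1.4×1.93) = 7.461/4.312 = 1.73 J/s.
Profitability of fruit flies: 2.72/3.94 = 0.6904 J/s.
Since 0.6904 < R, time spent handling fruit flies is better spent searching.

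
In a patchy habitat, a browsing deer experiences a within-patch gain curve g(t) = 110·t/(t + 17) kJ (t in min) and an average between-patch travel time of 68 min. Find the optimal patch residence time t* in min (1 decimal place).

34.0 min

By the marginal value theorem, leave when the instantaneous gain rate g'(t) equals the habitat-wide average g(t)/(T + t).
g'(t) = 110·17/(t + 17)². Setting 110·17/(t+17)² = 110t/[(t+17)(68+t)] gives 17(68+t) = t(t+17), so t² = 17×68 = 1156.
t* = √1156 = 34 min.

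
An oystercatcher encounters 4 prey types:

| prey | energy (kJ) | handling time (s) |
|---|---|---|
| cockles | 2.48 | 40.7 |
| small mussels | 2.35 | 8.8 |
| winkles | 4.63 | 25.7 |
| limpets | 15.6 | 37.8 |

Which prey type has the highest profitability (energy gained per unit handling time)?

Profitability E/h (kJ/s): cockles = 2.48/40.7 = 0.0609, small mussels = 2.35/8.8 = 0.267, winkles = 4.63/25.7 = 0.18, limpets = 15.6/37.8 = 0.413.
Ranked: limpets > small mussels > winkles > cockles.

limpets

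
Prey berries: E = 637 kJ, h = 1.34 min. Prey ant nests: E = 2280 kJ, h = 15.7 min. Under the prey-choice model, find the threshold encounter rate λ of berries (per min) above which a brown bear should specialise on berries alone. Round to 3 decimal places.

0.328 per min

The zero-one rule: include ant nests iff E₂/h₂ > λE₁/(1+λh₁). Equality gives the switch point.
λE₁h₂ = E₂ + λE₂h₁ ⇒ λ = E₂/(E₁h₂ − E₂h₁) = 2280/(1e+04 − 3055) = 0.3283 per min.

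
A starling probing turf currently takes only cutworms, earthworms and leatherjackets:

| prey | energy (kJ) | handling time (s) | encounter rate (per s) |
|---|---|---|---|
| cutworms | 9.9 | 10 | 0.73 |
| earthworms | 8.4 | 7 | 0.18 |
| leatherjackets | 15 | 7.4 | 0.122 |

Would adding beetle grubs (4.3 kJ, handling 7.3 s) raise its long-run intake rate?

No

On cutworms, earthworms and leatherjackets alone, R = ΣλE/(1+Σλh) = 10.57/10.46 = 1.01 kJ/s.
beetle grubs: E/h = 4.3/7.3 = 0.589 kJ/s.
Since 0.589 < R, time spent handling beetle grubs is better spent searching.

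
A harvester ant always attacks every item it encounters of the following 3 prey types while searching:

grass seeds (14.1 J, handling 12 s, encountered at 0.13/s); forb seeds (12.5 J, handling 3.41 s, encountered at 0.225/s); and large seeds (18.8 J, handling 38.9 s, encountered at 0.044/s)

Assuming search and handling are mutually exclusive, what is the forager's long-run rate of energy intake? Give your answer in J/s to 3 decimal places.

1.086 J/s

R = Σλ_iE_i / (1 + Σλ_ih_i)
Numerator: 0.13×14.1 + 0.225×12.5 + 0.044×18.8 = 5.473
Denominator: 1 + 0.13×12 + 0.225×3.41 + 0.044×38.9 = 5.039
R = 5.473/5.039 = 1.086 J/s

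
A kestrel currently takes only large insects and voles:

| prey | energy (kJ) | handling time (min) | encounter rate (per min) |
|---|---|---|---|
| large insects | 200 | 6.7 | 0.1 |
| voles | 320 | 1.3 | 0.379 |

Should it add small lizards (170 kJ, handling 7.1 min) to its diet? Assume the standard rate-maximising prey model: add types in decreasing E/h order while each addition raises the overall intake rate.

No

Current rate: (0.1×200 + 0.379×320)/(1 + 0.1×6.7 + 0.379×1.3) = 65.33 kJ/min.
small lizards: E/h = 170/7.1 = 23.94 kJ/min.
Since 23.94 < R, time spent handling small lizards is better spent searching.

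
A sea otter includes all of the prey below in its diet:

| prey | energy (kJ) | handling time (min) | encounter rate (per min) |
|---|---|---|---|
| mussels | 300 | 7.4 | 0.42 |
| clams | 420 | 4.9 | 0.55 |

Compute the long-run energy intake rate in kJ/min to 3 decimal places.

R = (0.42×300 + 0.55×420) / (1 + 0.42×7.4 + 0.55×4.9) = 357/6.803 = 52.48 kJ/min.

52.477 kJ/min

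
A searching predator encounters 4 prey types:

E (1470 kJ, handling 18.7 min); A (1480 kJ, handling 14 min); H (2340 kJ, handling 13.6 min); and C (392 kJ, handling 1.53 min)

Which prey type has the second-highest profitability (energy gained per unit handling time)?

Profitability E/h (kJ/min): E = 1470/18.7 = 78.6, A = 1480/14 = 106, H = 2340/13.6 = 172, C = 392/1.53 = 256.
Ranked: C > H > A > E.

H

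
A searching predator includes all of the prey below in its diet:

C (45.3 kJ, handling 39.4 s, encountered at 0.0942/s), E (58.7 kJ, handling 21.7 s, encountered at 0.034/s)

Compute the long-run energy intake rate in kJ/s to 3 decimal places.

1.149 kJ/s

R = (0.0942×45.3 + 0.034×58.7) / (1 + 0.0942×39.4 + 0.034×21.7) = 6.263/5.449 = 1.149 kJ/s.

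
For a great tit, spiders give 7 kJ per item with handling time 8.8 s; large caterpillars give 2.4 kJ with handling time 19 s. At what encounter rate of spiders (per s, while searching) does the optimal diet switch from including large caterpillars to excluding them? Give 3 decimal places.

0.021 per s

The zero-one rule: include large caterpillars iff E₂/h₂ > λE₁/(1+λh₁). Equality gives the switch point.
λE₁h₂ = E₂ + λE₂h₁ ⇒ λ = E₂/(E₁h₂ − E₂h₁) = 2.4/(133 − 21.12) = 0.02145 per s.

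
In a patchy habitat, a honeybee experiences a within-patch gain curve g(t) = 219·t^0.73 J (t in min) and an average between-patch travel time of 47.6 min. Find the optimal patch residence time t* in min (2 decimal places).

128.70 min

Optimal t* satisfies g'(t*) = g(t*)/(T + t*).
g'(t) = 0.73·219·t^-0.27. Setting 0.73·219·t^-0.27 = 219·t^0.73/(47.6+t) gives 0.73(47.6+t) = t, so 0.27·t = 0.73×47.6.
t* = 0.73×47.6/0.27 = 128.7 min.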